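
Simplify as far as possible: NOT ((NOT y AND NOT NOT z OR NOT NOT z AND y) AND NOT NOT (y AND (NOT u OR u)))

NOT ((NOT y AND NOT NOT z OR NOT NOT z AND y) AND NOT NOT (y AND (NOT u OR u)))
= NOT ((NOT y AND NOT NOT z OR NOT NOT z AND y) AND NOT NOT y)
= NOT (NOT NOT z AND NOT NOT y)
= NOT z OR NOT y

NOT z OR NOT y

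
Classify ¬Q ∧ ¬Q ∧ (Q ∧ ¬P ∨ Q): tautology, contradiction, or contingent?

¬Q ∧ ¬Q ∧ (Q ∧ ¬P ∨ Q)
= ¬Q ∧ ¬Q ∧ Q   — absorption
= ¬Q ∧ Q   — idempotence
= False   — complement

contradiction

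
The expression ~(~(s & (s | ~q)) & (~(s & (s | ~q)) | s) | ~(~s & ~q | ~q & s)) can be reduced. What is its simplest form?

s & ~q

~(~(s & (s | ~q)) & (~(s & (s | ~q)) | s) | ~(~s & ~q | ~q & s))
= ~(~(s & (s | ~q)) & (~(s & (s | ~q)) | s) | ~~q)   — distribution
= ~(~(s & (s | ~q)) | ~~q)   — absorption
= s & (s | ~q) & ~q   — De Morgan
= s & ~q   — absorption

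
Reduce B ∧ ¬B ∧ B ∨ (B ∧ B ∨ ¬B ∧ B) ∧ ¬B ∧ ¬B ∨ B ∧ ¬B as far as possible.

B ∧ ¬B ∧ B ∨ (B ∧ B ∨ ¬B ∧ B) ∧ ¬B ∧ ¬B ∨ B ∧ ¬B
= B ∧ ¬B ∧ B ∨ B ∧ ¬B ∧ ¬B ∨ B ∧ ¬B   — distribution
= B ∧ ¬B ∨ B ∧ ¬B   — distribution
= B ∧ ¬B   — idempotence
= False   — complement

False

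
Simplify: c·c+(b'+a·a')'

c+b

c·c+(b'+a·a')'
= c·c+(b')'   (complement / identity)
= c·c+b   (double negation)
= c+b   (idempotence)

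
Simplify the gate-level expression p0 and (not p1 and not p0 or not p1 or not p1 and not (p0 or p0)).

p0 and not p1

p0 and (not p1 and not p0 or not p1 or not p1 and not (p0 or p0))
= p0 and (not p1 or not p1 and not (p0 or p0))   — absorption
= p0 and (not p1 or not p1 and not p0)   — idempotence
= p0 and not p1   — absorption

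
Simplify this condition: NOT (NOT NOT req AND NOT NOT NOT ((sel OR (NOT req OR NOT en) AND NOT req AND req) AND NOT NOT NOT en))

NOT req OR sel AND NOT en

NOT (NOT NOT req AND NOT NOT NOT ((sel OR (NOT req OR NOT en) AND NOT req AND req) AND NOT NOT NOT en))
= NOT (NOT NOT req AND NOT ((sel OR (NOT req OR NOT en) AND NOT req AND req) AND NOT NOT NOT en))
= NOT (NOT NOT req AND NOT ((sel OR NOT req AND req) AND NOT NOT NOT en))
= NOT (NOT NOT req AND NOT ((sel OR NOT req AND req) AND NOT en))
= NOT (NOT NOT req AND NOT (sel AND NOT en))
= NOT req OR sel AND NOT en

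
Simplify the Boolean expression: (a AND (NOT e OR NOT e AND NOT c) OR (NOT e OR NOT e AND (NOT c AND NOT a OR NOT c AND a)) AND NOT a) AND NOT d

(a AND (NOT e OR NOT e AND NOT c) OR (NOT e OR NOT e AND (NOT c AND NOT a OR NOT c AND a)) AND NOT a) AND NOT d
= (a AND (NOT e OR NOT e AND NOT c) OR (NOT e OR NOT e AND NOT c) AND NOT a) AND NOT d
= (NOT e OR NOT e AND NOT c) AND NOT d
= NOT e AND NOT d

NOT e AND NOT d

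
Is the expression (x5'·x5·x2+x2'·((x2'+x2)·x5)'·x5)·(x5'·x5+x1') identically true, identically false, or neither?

(x5'·x5·x2+x2'·((x2'+x2)·x5)'·x5)·(x5'·x5+x1')
= (x5'·x5·x2+x2'·x5'·x5)·(x5'·x5+x1')
= x5'·x5·(x5'·x5+x1')
= x5'·x5
= 0

identically false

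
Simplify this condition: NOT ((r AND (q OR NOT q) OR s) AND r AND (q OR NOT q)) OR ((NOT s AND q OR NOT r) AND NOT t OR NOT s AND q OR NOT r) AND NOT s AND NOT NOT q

NOT r OR NOT s AND q

NOT ((r AND (q OR NOT q) OR s) AND r AND (q OR NOT q)) OR ((NOT s AND q OR NOT r) AND NOT t OR NOT s AND q OR NOT r) AND NOT s AND NOT NOT q
= NOT ((r AND (q OR NOT q) OR s) AND r AND (q OR NOT q)) OR (NOT s AND q OR NOT r) AND NOT s AND NOT NOT q
= NOT (r AND (q OR NOT q)) OR (NOT s AND q OR NOT r) AND NOT s AND NOT NOT q
= NOT r OR (NOT s AND q OR NOT r) AND NOT s AND NOT NOT q
= NOT r OR (NOT s AND q OR NOT r) AND NOT s AND q
= NOT r OR NOT s AND q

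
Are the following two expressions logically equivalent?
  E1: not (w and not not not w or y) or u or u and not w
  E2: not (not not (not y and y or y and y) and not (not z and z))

No

E1: not (w and not not not w or y) or u or u and not w
    = not (w and not w or y) or u or u and not w   (double negation)
    = not (w and not w or y) or u   (absorption)
    = not y or u   (complement / identity)
E2: not (not not (not y and y or y and y) and not (not z and z))
    = not (not not y and not (not z and z))   (distribution)
    = not y or not z and z   (De Morgan)
    = not y   (complement / identity)
These differ: at u=1, w=0, y=1, z=0, E1 = 1 but E2 = 0.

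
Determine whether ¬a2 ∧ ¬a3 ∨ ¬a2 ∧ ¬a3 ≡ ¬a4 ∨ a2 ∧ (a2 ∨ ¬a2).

No

E1: ¬a2 ∧ ¬a3 ∨ ¬a2 ∧ ¬a3
    = ¬a2 ∧ ¬a3   — idempotence
E2: ¬a4 ∨ a2 ∧ (a2 ∨ ¬a2)
    = ¬a4 ∨ a2   — complement / identity
These differ: at a2=1, a3=0, a4=0, E1 = 0 but E2 = 1.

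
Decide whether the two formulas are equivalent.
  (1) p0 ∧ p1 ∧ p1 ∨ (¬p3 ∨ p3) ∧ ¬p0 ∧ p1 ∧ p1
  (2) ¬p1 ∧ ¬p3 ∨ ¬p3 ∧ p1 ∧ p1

E1: p0 ∧ p1 ∧ p1 ∨ (¬p3 ∨ p3) ∧ ¬p0 ∧ p1 ∧ p1
    = p0 ∧ p1 ∧ p1 ∨ ¬p0 ∧ p1 ∧ p1   (complement / identity)
    = p1 ∧ p1   (distribution)
    = p1   (idempotence)
E2: ¬p1 ∧ ¬p3 ∨ ¬p3 ∧ p1 ∧ p1
    = ¬p1 ∧ ¬p3 ∨ ¬p3 ∧ p1   (idempotence)
    = ¬p3   (distribution)
These differ: at p0=1, p1=1, p3=1, E1 = 1 but E2 = 0.

No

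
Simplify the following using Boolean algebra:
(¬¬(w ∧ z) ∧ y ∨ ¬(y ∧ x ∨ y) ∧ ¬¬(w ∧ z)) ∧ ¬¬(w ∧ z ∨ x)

(¬¬(w ∧ z) ∧ y ∨ ¬(y ∧ x ∨ y) ∧ ¬¬(w ∧ z)) ∧ ¬¬(w ∧ z ∨ x)
= (¬¬(w ∧ z) ∧ y ∨ ¬y ∧ ¬¬(w ∧ z)) ∧ ¬¬(w ∧ z ∨ x)   [absorption]
= ¬¬(w ∧ z) ∧ ¬¬(w ∧ z ∨ x)   [distribution]
= w ∧ z ∧ ¬¬(w ∧ z ∨ x)   [double negation]
= w ∧ z ∧ (w ∧ z ∨ x)   [double negation]
= w ∧ z   [absorption]

w ∧ z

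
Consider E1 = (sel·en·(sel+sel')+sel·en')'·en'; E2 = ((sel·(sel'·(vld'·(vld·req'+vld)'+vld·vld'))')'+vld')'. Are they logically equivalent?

E1: (sel·en·(sel+sel')+sel·en')'·en'
    = (sel·en+sel·en')'·en'
    = sel'·en'
E2: ((sel·(sel'·(vld'·(vld·req'+vld)'+vld·vld'))')'+vld')'
    = ((sel·(sel'·(vld'·vld'+vld·vld'))')'+vld')'
    = ((sel·(sel'·vld')')'+vld')'
    = ((sel·(sel+vld))'+vld')'
    = (sel'+vld')'
    = sel·vld
These differ: at en=0, req=1, sel=0, vld=1, E1 = 1 but E2 = 0.

No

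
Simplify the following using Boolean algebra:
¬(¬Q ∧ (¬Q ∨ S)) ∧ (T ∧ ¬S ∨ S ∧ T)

¬(¬Q ∧ (¬Q ∨ S)) ∧ (T ∧ ¬S ∨ S ∧ T)
= ¬(¬Q ∧ (¬Q ∨ S)) ∧ T   [distribution]
= ¬¬Q ∧ T   [absorption]
= Q ∧ T   [double negation]

Q ∧ T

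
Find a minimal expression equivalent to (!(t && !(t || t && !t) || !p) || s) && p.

p

(!(t && !(t || t && !t) || !p) || s) && p
= (!(t && !t || !p) || s) && p   — complement / identity
= (!!p || s) && p   — complement / identity
= (p || s) && p   — double negation
= p   — absorption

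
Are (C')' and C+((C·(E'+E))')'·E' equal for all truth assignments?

E1: (C')'
    = C   — double negation
E2: C+((C·(E'+E))')'·E'
    = C+(C')'·E'   — complement / identity
    = C+C·E'   — double negation
    = C   — absorption
Both reduce to C, so they are equivalent.

Yes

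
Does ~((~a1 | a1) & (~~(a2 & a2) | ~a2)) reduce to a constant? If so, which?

yes, False

~((~a1 | a1) & (~~(a2 & a2) | ~a2))
= ~(~~(a2 & a2) | ~a2)   (complement / identity)
= ~(a2 & a2) & a2   (De Morgan)
= ~a2 & a2   (idempotence)
= 0   (complement)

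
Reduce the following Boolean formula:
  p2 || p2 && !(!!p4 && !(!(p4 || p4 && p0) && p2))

p2

p2 || p2 && !(!!p4 && !(!(p4 || p4 && p0) && p2))
= p2 || p2 && (!p4 || !(p4 || p4 && p0) && p2)   [De Morgan]
= p2 || p2 && (!p4 || !p4 && p2)   [absorption]
= p2 || p2 && !p4   [absorption]
= p2   [absorption]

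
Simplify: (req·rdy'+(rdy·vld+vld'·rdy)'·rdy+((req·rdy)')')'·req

0

(req·rdy'+(rdy·vld+vld'·rdy)'·rdy+((req·rdy)')')'·req
= (req·rdy'+(rdy·vld+vld'·rdy)'·rdy+req·rdy)'·req   (double negation)
= (req·rdy'+rdy'·rdy+req·rdy)'·req   (distribution)
= (req·rdy'+req·rdy)'·req   (complement / identity)
= req'·req   (distribution)
= 0   (complement)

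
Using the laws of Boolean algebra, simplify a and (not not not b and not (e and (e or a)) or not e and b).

a and (not not not b and not (e and (e or a)) or not e and b)
= a and (not b and not (e and (e or a)) or not e and b)   (double negation)
= a and (not b and not e or not e and b)   (absorption)
= a and not e   (distribution)

a and not e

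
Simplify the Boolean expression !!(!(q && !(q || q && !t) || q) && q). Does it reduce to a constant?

!!(!(q && !(q || q && !t) || q) && q)
= !(q && !(q || q && !t) || q) && q   [double negation]
= !(q && !q || q) && q   [absorption]
= !q && q   [complement / identity]
= false   [complement]

false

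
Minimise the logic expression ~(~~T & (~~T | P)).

~(~~T & (~~T | P))
= ~~~T   [absorption]
= ~T   [double negation]

~T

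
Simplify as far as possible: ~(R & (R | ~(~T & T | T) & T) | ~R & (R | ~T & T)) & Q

~R & Q

~(R & (R | ~(~T & T | T) & T) | ~R & (R | ~T & T)) & Q
= ~(R & (R | ~T & T) | ~R & (R | ~T & T)) & Q   [complement / identity]
= ~(R | ~T & T) & Q   [distribution]
= ~R & Q   [complement / identity]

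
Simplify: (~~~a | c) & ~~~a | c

(~~~a | c) & ~~~a | c
= ~~~a | c   (absorption)
= ~a | c   (double negation)

~a | c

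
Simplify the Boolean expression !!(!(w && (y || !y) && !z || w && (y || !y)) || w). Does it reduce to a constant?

true

!!(!(w && (y || !y) && !z || w && (y || !y)) || w)
= !!(!(w && (y || !y)) || w)
= !!(!w || w)
= !w || w
= true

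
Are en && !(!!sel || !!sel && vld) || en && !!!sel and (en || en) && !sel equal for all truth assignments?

Yes

E1: en && !(!!sel || !!sel && vld) || en && !!!sel
    = en && !!!sel || en && !!!sel   — absorption
    = en && !!!sel   — idempotence
    = en && !sel   — double negation
E2: (en || en) && !sel
    = en && !sel   — idempotence
Both reduce to en && !sel, so they are equivalent.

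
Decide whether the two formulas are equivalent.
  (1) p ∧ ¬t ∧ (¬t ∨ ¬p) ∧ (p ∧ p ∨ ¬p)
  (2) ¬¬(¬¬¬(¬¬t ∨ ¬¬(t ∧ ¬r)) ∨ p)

No

E1: p ∧ ¬t ∧ (¬t ∨ ¬p) ∧ (p ∧ p ∨ ¬p)
    = p ∧ ¬t ∧ (p ∧ p ∨ ¬p)   — absorption
    = p ∧ ¬t ∧ (p ∨ ¬p)   — idempotence
    = p ∧ ¬t   — complement / identity
E2: ¬¬(¬¬¬(¬¬t ∨ ¬¬(t ∧ ¬r)) ∨ p)
    = ¬¬(¬¬(¬t ∧ ¬(t ∧ ¬r)) ∨ p)   — De Morgan
    = ¬¬(¬(t ∨ t ∧ ¬r) ∨ p)   — De Morgan
    = ¬(t ∨ t ∧ ¬r) ∨ p   — double negation
    = ¬t ∨ p   — absorption
These differ: at p=0, r=0, t=0, E1 = 0 but E2 = 1.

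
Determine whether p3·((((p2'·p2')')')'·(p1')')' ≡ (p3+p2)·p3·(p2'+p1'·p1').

Yes

E1: p3·((((p2'·p2')')')'·(p1')')'
    = p3·((((p2')')')'·(p1')')'   (idempotence)
    = p3·((p2')'·(p1')')'   (double negation)
    = p3·(p2'+p1')   (De Morgan)
E2: (p3+p2)·p3·(p2'+p1'·p1')
    = (p3+p2)·p3·(p2'+p1')   (idempotence)
    = p3·(p2'+p1')   (absorption)
Both reduce to p3·(p2'+p1'), so they are equivalent.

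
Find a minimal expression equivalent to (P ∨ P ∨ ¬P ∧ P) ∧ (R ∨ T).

(P ∨ P ∨ ¬P ∧ P) ∧ (R ∨ T)
= (P ∨ P) ∧ (R ∨ T)   (complement / identity)
= P ∧ (R ∨ T)   (idempotence)

P ∧ (R ∨ T)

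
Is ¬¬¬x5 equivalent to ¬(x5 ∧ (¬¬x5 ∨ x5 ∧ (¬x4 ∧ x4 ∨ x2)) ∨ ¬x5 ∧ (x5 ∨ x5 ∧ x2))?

E1: ¬¬¬x5
    = ¬x5   [double negation]
E2: ¬(x5 ∧ (¬¬x5 ∨ x5 ∧ (¬x4 ∧ x4 ∨ x2)) ∨ ¬x5 ∧ (x5 ∨ x5 ∧ x2))
    = ¬(x5 ∧ (¬¬x5 ∨ x5 ∧ x2) ∨ ¬x5 ∧ (x5 ∨ x5 ∧ x2))   [complement / identity]
    = ¬(x5 ∧ (x5 ∨ x5 ∧ x2) ∨ ¬x5 ∧ (x5 ∨ x5 ∧ x2))   [double negation]
    = ¬(x5 ∨ x5 ∧ x2)   [distribution]
    = ¬x5   [absorption]
Both reduce to ¬x5, so they are equivalent.

Yes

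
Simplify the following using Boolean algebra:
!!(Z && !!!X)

!!(Z && !!!X)
= !!(Z && !X)   — double negation
= Z && !X   — double negation

Z && !X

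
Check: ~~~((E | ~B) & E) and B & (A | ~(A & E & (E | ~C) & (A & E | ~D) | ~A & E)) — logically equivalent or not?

No

E1: ~~~((E | ~B) & E)
    = ~((E | ~B) & E)   (double negation)
    = ~E   (absorption)
E2: B & (A | ~(A & E & (E | ~C) & (A & E | ~D) | ~A & E))
    = B & (A | ~(A & E & (A & E | ~D) | ~A & E))   (absorption)
    = B & (A | ~(A & E | ~A & E))   (absorption)
    = B & (A | ~E)   (distribution)
These differ: at A=1, B=0, C=1, D=0, E=0, E1 = 1 but E2 = 0.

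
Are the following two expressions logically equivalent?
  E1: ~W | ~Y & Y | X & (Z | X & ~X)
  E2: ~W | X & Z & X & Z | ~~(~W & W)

E1: ~W | ~Y & Y | X & (Z | X & ~X)
    = ~W | X & (Z | X & ~X)
    = ~W | X & Z
E2: ~W | X & Z & X & Z | ~~(~W & W)
    = ~W | X & Z | ~~(~W & W)
    = ~W | X & Z | ~W & W
    = ~W | X & Z
Both reduce to ~W | X & Z, so they are equivalent.

Yes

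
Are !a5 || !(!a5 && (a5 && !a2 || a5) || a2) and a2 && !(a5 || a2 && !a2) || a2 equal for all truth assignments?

E1: !a5 || !(!a5 && (a5 && !a2 || a5) || a2)
    = !a5 || !(!a5 && a5 || a2)
    = !a5 || !a2
E2: a2 && !(a5 || a2 && !a2) || a2
    = a2 && !a5 || a2
    = a2
These differ: at a2=0, a5=1, E1 = 1 but E2 = 0.

No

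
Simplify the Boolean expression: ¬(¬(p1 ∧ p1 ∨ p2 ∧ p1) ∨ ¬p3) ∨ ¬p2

p1 ∧ p3 ∨ ¬p2

¬(¬(p1 ∧ p1 ∨ p2 ∧ p1) ∨ ¬p3) ∨ ¬p2
= ¬(¬((p1 ∨ p2) ∧ p1) ∨ ¬p3) ∨ ¬p2
= (p1 ∨ p2) ∧ p1 ∧ p3 ∨ ¬p2
= p1 ∧ p3 ∨ ¬p2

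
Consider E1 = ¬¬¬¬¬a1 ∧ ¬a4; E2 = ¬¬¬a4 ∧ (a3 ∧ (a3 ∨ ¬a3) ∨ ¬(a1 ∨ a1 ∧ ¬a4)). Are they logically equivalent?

No

E1: ¬¬¬¬¬a1 ∧ ¬a4
    = ¬¬¬a1 ∧ ¬a4   [double negation]
    = ¬a1 ∧ ¬a4   [double negation]
E2: ¬¬¬a4 ∧ (a3 ∧ (a3 ∨ ¬a3) ∨ ¬(a1 ∨ a1 ∧ ¬a4))
    = ¬¬¬a4 ∧ (a3 ∧ (a3 ∨ ¬a3) ∨ ¬a1)   [absorption]
    = ¬¬¬a4 ∧ (a3 ∨ ¬a1)   [complement / identity]
    = ¬a4 ∧ (a3 ∨ ¬a1)   [double negation]
These differ: at a1=1, a3=1, a4=0, E1 = 0 but E2 = 1.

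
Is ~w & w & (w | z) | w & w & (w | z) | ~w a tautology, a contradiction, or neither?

~w & w & (w | z) | w & w & (w | z) | ~w
= w & (w | z) | ~w   — distribution
= w | ~w   — absorption
= 1   — complement

tautology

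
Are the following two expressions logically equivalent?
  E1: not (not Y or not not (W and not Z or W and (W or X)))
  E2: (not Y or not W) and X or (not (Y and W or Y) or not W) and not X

E1: not (not Y or not not (W and not Z or W and (W or X)))
    = Y and not (W and not Z or W and (W or X))   — De Morgan
    = Y and not (W and not Z or W)   — absorption
    = Y and not W   — absorption
E2: (not Y or not W) and X or (not (Y and W or Y) or not W) and not X
    = (not Y or not W) and X or (not Y or not W) and not X   — absorption
    = not Y or not W   — distribution
These differ: at W=0, X=0, Y=0, Z=0, E1 = 0 but E2 = 1.

No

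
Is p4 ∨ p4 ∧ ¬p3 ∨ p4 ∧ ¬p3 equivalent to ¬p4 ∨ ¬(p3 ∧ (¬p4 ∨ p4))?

No

E1: p4 ∨ p4 ∧ ¬p3 ∨ p4 ∧ ¬p3
    = p4 ∨ p4 ∧ ¬p3   (idempotence)
    = p4   (absorption)
E2: ¬p4 ∨ ¬(p3 ∧ (¬p4 ∨ p4))
    = ¬p4 ∨ ¬p3   (complement / identity)
These differ: at p3=1, p4=0, E1 = 0 but E2 = 1.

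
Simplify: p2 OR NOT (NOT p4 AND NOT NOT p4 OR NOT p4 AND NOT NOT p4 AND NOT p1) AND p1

p2 OR NOT (NOT p4 AND NOT NOT p4 OR NOT p4 AND NOT NOT p4 AND NOT p1) AND p1
= p2 OR NOT (NOT p4 AND NOT NOT p4) AND p1   — absorption
= p2 OR (p4 OR NOT p4) AND p1   — De Morgan
= p2 OR p1   — complement / identity

p2 OR p1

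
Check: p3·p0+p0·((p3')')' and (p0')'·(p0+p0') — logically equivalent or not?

Yes

E1: p3·p0+p0·((p3')')'
    = p3·p0+p0·p3'   [double negation]
    = p0   [distribution]
E2: (p0')'·(p0+p0')
    = p0·(p0+p0')   [double negation]
    = p0   [complement / identity]
Both reduce to p0, so they are equivalent.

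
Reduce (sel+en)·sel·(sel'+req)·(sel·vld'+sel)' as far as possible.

0

(sel+en)·sel·(sel'+req)·(sel·vld'+sel)'
= sel·(sel'+req)·(sel·vld'+sel)'   (absorption)
= sel·(sel'+req)·sel'   (absorption)
= sel·sel'   (absorption)
= 0   (complement)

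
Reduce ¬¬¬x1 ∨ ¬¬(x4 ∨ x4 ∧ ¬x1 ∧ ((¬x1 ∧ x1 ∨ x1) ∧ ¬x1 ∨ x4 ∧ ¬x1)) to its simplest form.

¬¬¬x1 ∨ ¬¬(x4 ∨ x4 ∧ ¬x1 ∧ ((¬x1 ∧ x1 ∨ x1) ∧ ¬x1 ∨ x4 ∧ ¬x1))
= ¬¬¬x1 ∨ ¬¬(x4 ∨ x4 ∧ ¬x1 ∧ (x1 ∧ ¬x1 ∨ x4 ∧ ¬x1))   — complement / identity
= ¬¬¬x1 ∨ ¬¬(x4 ∨ x4 ∧ ¬x1 ∧ x4 ∧ ¬x1)   — complement / identity
= ¬¬¬x1 ∨ ¬¬(x4 ∨ x4 ∧ ¬x1)   — idempotence
= ¬¬¬x1 ∨ x4 ∨ x4 ∧ ¬x1   — double negation
= ¬¬¬x1 ∨ x4   — absorption
= ¬x1 ∨ x4   — double negation

¬x1 ∨ x4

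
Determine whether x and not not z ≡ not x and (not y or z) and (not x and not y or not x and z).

E1: x and not not z
    = x and z   [double negation]
E2: not x and (not y or z) and (not x and not y or not x and z)
    = not x and (not y or z) and not x and (not y or z)   [distribution]
    = not x and (not y or z)   [idempotence]
These differ: at x=0, y=0, z=1, E1 = 0 but E2 = 1.

No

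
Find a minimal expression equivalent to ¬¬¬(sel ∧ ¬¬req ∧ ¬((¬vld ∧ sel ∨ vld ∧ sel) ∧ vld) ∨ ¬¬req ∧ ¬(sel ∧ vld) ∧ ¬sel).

¬¬¬(sel ∧ ¬¬req ∧ ¬((¬vld ∧ sel ∨ vld ∧ sel) ∧ vld) ∨ ¬¬req ∧ ¬(sel ∧ vld) ∧ ¬sel)
= ¬¬¬(sel ∧ ¬¬req ∧ ¬(sel ∧ vld) ∨ ¬¬req ∧ ¬(sel ∧ vld) ∧ ¬sel)
= ¬(sel ∧ ¬¬req ∧ ¬(sel ∧ vld) ∨ ¬¬req ∧ ¬(sel ∧ vld) ∧ ¬sel)
= ¬(¬¬req ∧ ¬(sel ∧ vld))
= ¬req ∨ sel ∧ vld

¬req ∨ sel ∧ vld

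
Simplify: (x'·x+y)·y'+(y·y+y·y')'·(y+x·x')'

y'

(x'·x+y)·y'+(y·y+y·y')'·(y+x·x')'
= (x'·x+y)·y'+y'·(y+x·x')'   [distribution]
= (x'·x+y)·y'+y'·y'   [complement / identity]
= y·y'+y'·y'   [complement / identity]
= y'   [distribution]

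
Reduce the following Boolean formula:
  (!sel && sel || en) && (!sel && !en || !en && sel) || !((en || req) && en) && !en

(!sel && sel || en) && (!sel && !en || !en && sel) || !((en || req) && en) && !en
= en && (!sel && !en || !en && sel) || !((en || req) && en) && !en   — complement / identity
= en && !en || !((en || req) && en) && !en   — distribution
= en && !en || !en && !en   — absorption
= !en   — distribution

!en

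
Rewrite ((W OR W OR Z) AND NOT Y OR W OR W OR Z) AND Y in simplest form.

(W OR Z) AND Y

((W OR W OR Z) AND NOT Y OR W OR W OR Z) AND Y
= (W OR W OR Z) AND Y   (absorption)
= (W OR Z) AND Y   (idempotence)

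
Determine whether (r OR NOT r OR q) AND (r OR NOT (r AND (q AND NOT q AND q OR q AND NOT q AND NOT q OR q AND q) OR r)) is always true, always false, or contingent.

always true

(r OR NOT r OR q) AND (r OR NOT (r AND (q AND NOT q AND q OR q AND NOT q AND NOT q OR q AND q) OR r))
= (r OR NOT r OR q) AND (r OR NOT (r AND (q AND NOT q OR q AND q) OR r))   [distribution]
= (r OR NOT r OR q) AND (r OR NOT (r AND q OR r))   [distribution]
= (r OR NOT r OR q) AND (r OR NOT r)   [absorption]
= r OR NOT r   [absorption]
= TRUE   [complement]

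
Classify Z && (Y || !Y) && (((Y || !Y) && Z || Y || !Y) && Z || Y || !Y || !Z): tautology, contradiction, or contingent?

contingent

Z && (Y || !Y) && (((Y || !Y) && Z || Y || !Y) && Z || Y || !Y || !Z)
= Z && (Y || !Y) && ((Y || !Y) && Z || Y || !Y || !Z)
= Z && (Y || !Y) && (Y || !Y || !Z)
= Z && (Y || !Y)
= Z
This depends on Z, so it is not a constant.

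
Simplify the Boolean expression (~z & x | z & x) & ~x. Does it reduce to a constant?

(~z & x | z & x) & ~x
= x & ~x   [distribution]
= 0   [complement]

0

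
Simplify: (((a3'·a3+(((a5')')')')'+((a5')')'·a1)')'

a5'

(((a3'·a3+(((a5')')')')'+((a5')')'·a1)')'
= ((((((a5')')')')'+((a5')')'·a1)')'   [complement / identity]
= ((((a5')')'+((a5')')'·a1)')'   [double negation]
= ((a5')')'+((a5')')'·a1   [double negation]
= ((a5')')'   [absorption]
= a5'   [double negation]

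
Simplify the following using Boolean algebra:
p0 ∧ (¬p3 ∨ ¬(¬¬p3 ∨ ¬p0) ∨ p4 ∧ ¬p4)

p0 ∧ ¬p3

p0 ∧ (¬p3 ∨ ¬(¬¬p3 ∨ ¬p0) ∨ p4 ∧ ¬p4)
= p0 ∧ (¬p3 ∨ ¬p3 ∧ p0 ∨ p4 ∧ ¬p4)   — De Morgan
= p0 ∧ (¬p3 ∨ ¬p3 ∧ p0)   — complement / identity
= p0 ∧ ¬p3   — absorption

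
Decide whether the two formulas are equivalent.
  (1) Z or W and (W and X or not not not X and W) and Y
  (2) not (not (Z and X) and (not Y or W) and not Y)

No

E1: Z or W and (W and X or not not not X and W) and Y
    = Z or W and (W and X or not X and W) and Y   — double negation
    = Z or W and W and Y   — distribution
    = Z or W and Y   — idempotence
E2: not (not (Z and X) and (not Y or W) and not Y)
    = not (not (Z and X) and not Y)   — absorption
    = Z and X or Y   — De Morgan
These differ: at W=0, X=0, Y=1, Z=0, E1 = 0 but E2 = 1.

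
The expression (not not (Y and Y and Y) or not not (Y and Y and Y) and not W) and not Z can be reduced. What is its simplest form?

(not not (Y and Y and Y) or not not (Y and Y and Y) and not W) and not Z
= not not (Y and Y and Y) and not Z
= not not (Y and Y) and not Z
= Y and Y and not Z
= Y and not Z

Y and not Z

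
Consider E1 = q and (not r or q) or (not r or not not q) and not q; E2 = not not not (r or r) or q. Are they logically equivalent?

E1: q and (not r or q) or (not r or not not q) and not q
    = q and (not r or q) or (not r or q) and not q   — double negation
    = not r or q   — distribution
E2: not not not (r or r) or q
    = not not not r or q   — idempotence
    = not r or q   — double negation
Both reduce to not r or q, so they are equivalent.

Yes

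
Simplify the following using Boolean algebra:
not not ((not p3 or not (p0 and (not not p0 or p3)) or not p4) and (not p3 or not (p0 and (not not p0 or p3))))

not not ((not p3 or not (p0 and (not not p0 or p3)) or not p4) and (not p3 or not (p0 and (not not p0 or p3))))
= not not (not p3 or not (p0 and (not not p0 or p3)))   — absorption
= not not (not p3 or not (p0 and (p0 or p3)))   — double negation
= not not (not p3 or not p0)   — absorption
= not p3 or not p0   — double negation

not p3 or not p0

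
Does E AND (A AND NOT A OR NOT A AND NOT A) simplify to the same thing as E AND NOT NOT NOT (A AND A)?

Yes

E1: E AND (A AND NOT A OR NOT A AND NOT A)
    = E AND NOT A   — distribution
E2: E AND NOT NOT NOT (A AND A)
    = E AND NOT (A AND A)   — double negation
    = E AND NOT A   — idempotence
Both reduce to E AND NOT A, so they are equivalent.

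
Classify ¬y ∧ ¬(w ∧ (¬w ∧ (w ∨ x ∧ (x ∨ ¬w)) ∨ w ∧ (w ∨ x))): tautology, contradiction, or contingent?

¬y ∧ ¬(w ∧ (¬w ∧ (w ∨ x ∧ (x ∨ ¬w)) ∨ w ∧ (w ∨ x)))
= ¬y ∧ ¬(w ∧ (¬w ∧ (w ∨ x) ∨ w ∧ (w ∨ x)))   [absorption]
= ¬y ∧ ¬(w ∧ (w ∨ x))   [distribution]
= ¬y ∧ ¬w   [absorption]
This depends on w, y, so it is not a constant.

contingent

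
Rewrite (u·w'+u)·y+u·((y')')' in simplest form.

u

(u·w'+u)·y+u·((y')')'
= (u·w'+u)·y+u·y'
= u·y+u·y'
= u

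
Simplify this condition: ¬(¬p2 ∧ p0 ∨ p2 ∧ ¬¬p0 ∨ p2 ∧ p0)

¬(¬p2 ∧ p0 ∨ p2 ∧ ¬¬p0 ∨ p2 ∧ p0)
= ¬(¬p2 ∧ p0 ∨ p2 ∧ p0 ∨ p2 ∧ p0)   [double negation]
= ¬(¬p2 ∧ p0 ∨ p2 ∧ p0)   [idempotence]
= ¬p0   [distribution]

¬p0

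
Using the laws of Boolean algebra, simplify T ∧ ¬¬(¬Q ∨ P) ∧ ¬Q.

T ∧ ¬¬(¬Q ∨ P) ∧ ¬Q
= T ∧ (¬Q ∨ P) ∧ ¬Q   [double negation]
= T ∧ ¬Q   [absorption]

T ∧ ¬Q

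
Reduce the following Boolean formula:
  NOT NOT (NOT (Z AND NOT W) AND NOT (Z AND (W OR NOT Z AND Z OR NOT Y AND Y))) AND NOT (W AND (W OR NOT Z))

NOT NOT (NOT (Z AND NOT W) AND NOT (Z AND (W OR NOT Z AND Z OR NOT Y AND Y))) AND NOT (W AND (W OR NOT Z))
= NOT NOT (NOT (Z AND NOT W) AND NOT (Z AND (W OR NOT Z AND Z))) AND NOT (W AND (W OR NOT Z))
= NOT (Z AND NOT W OR Z AND (W OR NOT Z AND Z)) AND NOT (W AND (W OR NOT Z))
= NOT (Z AND NOT W OR Z AND W) AND NOT (W AND (W OR NOT Z))
= NOT Z AND NOT (W AND (W OR NOT Z))
= NOT Z AND NOT W

NOT Z AND NOT W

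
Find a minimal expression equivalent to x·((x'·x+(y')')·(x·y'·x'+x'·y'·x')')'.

x·((x'·x+(y')')·(x·y'·x'+x'·y'·x')')'
= x·((x'·x+(y')')·(y'·x')')'   (distribution)
= x·((y')'·(y'·x')')'   (complement / identity)
= x·(y'+y'·x')   (De Morgan)
= x·y'   (absorption)

x·y'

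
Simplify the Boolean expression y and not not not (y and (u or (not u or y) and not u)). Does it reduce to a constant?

False

y and not not not (y and (u or (not u or y) and not u))
= y and not not not (y and (u or not u))   [absorption]
= y and not not not y   [complement / identity]
= y and not y   [double negation]
= False   [complement]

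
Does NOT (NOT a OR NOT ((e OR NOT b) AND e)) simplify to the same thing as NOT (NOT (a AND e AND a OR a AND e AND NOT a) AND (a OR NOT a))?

E1: NOT (NOT a OR NOT ((e OR NOT b) AND e))
    = NOT (NOT a OR NOT e)   (absorption)
    = a AND e   (De Morgan)
E2: NOT (NOT (a AND e AND a OR a AND e AND NOT a) AND (a OR NOT a))
    = NOT (NOT (a AND e) AND (a OR NOT a))   (distribution)
    = NOT NOT (a AND e)   (complement / identity)
    = a AND e   (double negation)
Both reduce to a AND e, so they are equivalent.

Yes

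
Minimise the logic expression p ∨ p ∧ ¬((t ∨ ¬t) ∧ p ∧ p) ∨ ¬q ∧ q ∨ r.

p ∨ r

p ∨ p ∧ ¬((t ∨ ¬t) ∧ p ∧ p) ∨ ¬q ∧ q ∨ r
= p ∨ p ∧ ¬(p ∧ p) ∨ ¬q ∧ q ∨ r   [complement / identity]
= p ∨ p ∧ ¬(p ∧ p) ∨ r   [complement / identity]
= p ∨ p ∧ ¬p ∨ r   [idempotence]
= p ∨ r   [complement / identity]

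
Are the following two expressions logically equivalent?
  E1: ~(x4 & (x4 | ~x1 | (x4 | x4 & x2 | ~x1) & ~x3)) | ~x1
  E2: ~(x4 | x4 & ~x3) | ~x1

E1: ~(x4 & (x4 | ~x1 | (x4 | x4 & x2 | ~x1) & ~x3)) | ~x1
    = ~(x4 & (x4 | ~x1 | (x4 | ~x1) & ~x3)) | ~x1   [absorption]
    = ~(x4 & (x4 | ~x1)) | ~x1   [absorption]
    = ~x4 | ~x1   [absorption]
E2: ~(x4 | x4 & ~x3) | ~x1
    = ~x4 | ~x1   [absorption]
Both reduce to ~x4 | ~x1, so they are equivalent.

Yes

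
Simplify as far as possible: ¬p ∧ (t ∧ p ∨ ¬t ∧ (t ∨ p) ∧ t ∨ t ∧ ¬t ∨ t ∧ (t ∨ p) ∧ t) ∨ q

¬p ∧ (t ∧ p ∨ ¬t ∧ (t ∨ p) ∧ t ∨ t ∧ ¬t ∨ t ∧ (t ∨ p) ∧ t) ∨ q
= ¬p ∧ (t ∧ p ∨ ¬t ∧ (t ∨ p) ∧ t ∨ t ∧ (t ∨ p) ∧ t) ∨ q   (complement / identity)
= ¬p ∧ (t ∧ p ∨ (t ∨ p) ∧ t) ∨ q   (distribution)
= ¬p ∧ (t ∧ p ∨ t) ∨ q   (absorption)
= ¬p ∧ t ∨ q   (absorption)

¬p ∧ t ∨ q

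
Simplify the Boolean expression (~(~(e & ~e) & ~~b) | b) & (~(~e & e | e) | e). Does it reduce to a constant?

(~(~(e & ~e) & ~~b) | b) & (~(~e & e | e) | e)
= (~(~(e & ~e) & ~~b) | b) & (~e | e)   (complement / identity)
= (e & ~e | ~b | b) & (~e | e)   (De Morgan)
= (~b | b) & (~e | e)   (complement / identity)
= ~b | b   (complement / identity)
= 1   (complement)

1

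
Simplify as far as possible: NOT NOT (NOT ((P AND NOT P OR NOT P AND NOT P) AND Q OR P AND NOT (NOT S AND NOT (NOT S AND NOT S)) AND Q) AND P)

NOT NOT (NOT ((P AND NOT P OR NOT P AND NOT P) AND Q OR P AND NOT (NOT S AND NOT (NOT S AND NOT S)) AND Q) AND P)
= NOT NOT (NOT ((P AND NOT P OR NOT P AND NOT P) AND Q OR P AND (S OR NOT S AND NOT S) AND Q) AND P)
= NOT ((P AND NOT P OR NOT P AND NOT P) AND Q OR P AND (S OR NOT S AND NOT S) AND Q) AND P
= NOT ((P AND NOT P OR NOT P AND NOT P) AND Q OR P AND (S OR NOT S) AND Q) AND P
= NOT ((P AND NOT P OR NOT P AND NOT P) AND Q OR P AND Q) AND P
= NOT (NOT P AND Q OR P AND Q) AND P
= NOT Q AND P

NOT Q AND P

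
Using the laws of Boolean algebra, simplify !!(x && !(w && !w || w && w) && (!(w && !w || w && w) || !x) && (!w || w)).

x && !w

!!(x && !(w && !w || w && w) && (!(w && !w || w && w) || !x) && (!w || w))
= x && !(w && !w || w && w) && (!(w && !w || w && w) || !x) && (!w || w)   [double negation]
= x && !(w && !w || w && w) && (!w || w)   [absorption]
= x && !((!w || w) && w) && (!w || w)   [distribution]
= x && !w && (!w || w)   [complement / identity]
= x && !w   [complement / identity]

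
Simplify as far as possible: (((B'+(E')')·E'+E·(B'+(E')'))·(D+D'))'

(((B'+(E')')·E'+E·(B'+(E')'))·(D+D'))'
= ((B'+(E')')·(D+D'))'
= (B'+(E')')'
= B·E'

B·E'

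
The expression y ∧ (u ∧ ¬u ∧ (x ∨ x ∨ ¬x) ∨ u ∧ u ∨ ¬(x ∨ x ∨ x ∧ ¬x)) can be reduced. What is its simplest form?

y ∧ (u ∧ ¬u ∧ (x ∨ x ∨ ¬x) ∨ u ∧ u ∨ ¬(x ∨ x ∨ x ∧ ¬x))
= y ∧ (u ∧ ¬u ∧ (x ∨ x ∨ ¬x) ∨ u ∧ u ∨ ¬(x ∨ x))   — complement / identity
= y ∧ (u ∧ ¬u ∧ (x ∨ ¬x) ∨ u ∧ u ∨ ¬(x ∨ x))   — idempotence
= y ∧ (u ∧ ¬u ∨ u ∧ u ∨ ¬(x ∨ x))   — complement / identity
= y ∧ (u ∨ ¬(x ∨ x))   — distribution
= y ∧ (u ∨ ¬x)   — idempotence

y ∧ (u ∨ ¬x)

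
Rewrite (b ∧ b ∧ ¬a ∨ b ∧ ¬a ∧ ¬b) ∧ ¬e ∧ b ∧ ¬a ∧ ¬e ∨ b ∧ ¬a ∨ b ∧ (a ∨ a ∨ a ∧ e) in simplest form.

b

(b ∧ b ∧ ¬a ∨ b ∧ ¬a ∧ ¬b) ∧ ¬e ∧ b ∧ ¬a ∧ ¬e ∨ b ∧ ¬a ∨ b ∧ (a ∨ a ∨ a ∧ e)
= b ∧ ¬a ∧ ¬e ∧ b ∧ ¬a ∧ ¬e ∨ b ∧ ¬a ∨ b ∧ (a ∨ a ∨ a ∧ e)   [distribution]
= b ∧ ¬a ∧ ¬e ∧ b ∧ ¬a ∧ ¬e ∨ b ∧ ¬a ∨ b ∧ (a ∨ a ∧ e)   [idempotence]
= b ∧ ¬a ∧ ¬e ∨ b ∧ ¬a ∨ b ∧ (a ∨ a ∧ e)   [idempotence]
= b ∧ ¬a ∧ ¬e ∨ b ∧ ¬a ∨ b ∧ a   [absorption]
= b ∧ ¬a ∨ b ∧ a   [absorption]
= b   [distribution]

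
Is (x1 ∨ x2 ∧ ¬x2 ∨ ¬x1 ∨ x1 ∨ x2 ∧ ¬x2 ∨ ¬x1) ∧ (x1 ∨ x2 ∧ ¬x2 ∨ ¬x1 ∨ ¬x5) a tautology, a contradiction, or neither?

(x1 ∨ x2 ∧ ¬x2 ∨ ¬x1 ∨ x1 ∨ x2 ∧ ¬x2 ∨ ¬x1) ∧ (x1 ∨ x2 ∧ ¬x2 ∨ ¬x1 ∨ ¬x5)
= x1 ∨ x2 ∧ ¬x2 ∨ ¬x1 ∨ (x1 ∨ x2 ∧ ¬x2 ∨ ¬x1) ∧ ¬x5   (distribution)
= x1 ∨ x2 ∧ ¬x2 ∨ ¬x1   (absorption)
= x1 ∨ ¬x1   (complement / identity)
= True   (complement)

tautology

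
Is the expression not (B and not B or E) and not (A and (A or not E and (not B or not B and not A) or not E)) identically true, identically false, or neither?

not (B and not B or E) and not (A and (A or not E and (not B or not B and not A) or not E))
= not (B and not B or E) and not (A and (A or not E and not B or not E))
= not (B and not B or E) and not (A and (A or not E))
= not (B and not B or E) and not A
= not E and not A
This depends on A, E, so it is not a constant.

neither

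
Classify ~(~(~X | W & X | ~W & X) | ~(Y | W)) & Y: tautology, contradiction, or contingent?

~(~(~X | W & X | ~W & X) | ~(Y | W)) & Y
= (~X | W & X | ~W & X) & (Y | W) & Y   (De Morgan)
= (~X | X) & (Y | W) & Y   (distribution)
= (Y | W) & Y   (complement / identity)
= Y   (absorption)
This depends on Y, so it is not a constant.

contingent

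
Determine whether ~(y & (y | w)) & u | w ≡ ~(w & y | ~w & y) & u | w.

Yes

E1: ~(y & (y | w)) & u | w
    = ~y & u | w   [absorption]
E2: ~(w & y | ~w & y) & u | w
    = ~((w | ~w) & y) & u | w   [distribution]
    = ~y & u | w   [complement / identity]
Both reduce to ~y & u | w, so they are equivalent.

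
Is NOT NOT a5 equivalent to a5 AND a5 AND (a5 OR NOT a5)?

E1: NOT NOT a5
    = a5   (double negation)
E2: a5 AND a5 AND (a5 OR NOT a5)
    = a5 AND a5   (complement / identity)
    = a5   (idempotence)
Both reduce to a5, so they are equivalent.

Yes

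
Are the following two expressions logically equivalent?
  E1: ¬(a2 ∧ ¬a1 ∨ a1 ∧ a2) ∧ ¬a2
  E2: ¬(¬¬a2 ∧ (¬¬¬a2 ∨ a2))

E1: ¬(a2 ∧ ¬a1 ∨ a1 ∧ a2) ∧ ¬a2
    = ¬a2 ∧ ¬a2   [distribution]
    = ¬a2   [idempotence]
E2: ¬(¬¬a2 ∧ (¬¬¬a2 ∨ a2))
    = ¬(a2 ∧ (¬¬¬a2 ∨ a2))   [double negation]
    = ¬(a2 ∧ (¬a2 ∨ a2))   [double negation]
    = ¬a2   [complement / identity]
Both reduce to ¬a2, so they are equivalent.

Yes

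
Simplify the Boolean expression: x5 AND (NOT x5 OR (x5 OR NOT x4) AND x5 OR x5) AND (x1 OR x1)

x5 AND x1

x5 AND (NOT x5 OR (x5 OR NOT x4) AND x5 OR x5) AND (x1 OR x1)
= x5 AND (NOT x5 OR x5 OR x5) AND (x1 OR x1)   [absorption]
= x5 AND (NOT x5 OR x5 OR x5) AND x1   [idempotence]
= x5 AND (NOT x5 OR x5) AND x1   [idempotence]
= x5 AND x1   [complement / identity]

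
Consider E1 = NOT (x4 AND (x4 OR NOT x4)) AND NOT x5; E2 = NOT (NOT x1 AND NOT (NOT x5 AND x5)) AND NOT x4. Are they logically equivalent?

E1: NOT (x4 AND (x4 OR NOT x4)) AND NOT x5
    = NOT x4 AND NOT x5   [complement / identity]
E2: NOT (NOT x1 AND NOT (NOT x5 AND x5)) AND NOT x4
    = (x1 OR NOT x5 AND x5) AND NOT x4   [De Morgan]
    = x1 AND NOT x4   [complement / identity]
These differ: at x1=0, x4=0, x5=0, E1 = 1 but E2 = 0.

No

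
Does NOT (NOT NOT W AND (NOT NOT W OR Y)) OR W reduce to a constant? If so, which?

NOT (NOT NOT W AND (NOT NOT W OR Y)) OR W
= NOT NOT NOT W OR W
= NOT W OR W
= TRUE

yes, True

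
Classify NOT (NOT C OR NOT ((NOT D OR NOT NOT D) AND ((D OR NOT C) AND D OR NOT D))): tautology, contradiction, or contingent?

NOT (NOT C OR NOT ((NOT D OR NOT NOT D) AND ((D OR NOT C) AND D OR NOT D)))
= C AND (NOT D OR NOT NOT D) AND ((D OR NOT C) AND D OR NOT D)
= C AND (NOT D OR D) AND ((D OR NOT C) AND D OR NOT D)
= C AND ((D OR NOT C) AND D OR NOT D)
= C AND (D OR NOT D)
= C
This depends on C, so it is not a constant.

contingent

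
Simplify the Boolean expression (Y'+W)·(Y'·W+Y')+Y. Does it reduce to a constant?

1

(Y'+W)·(Y'·W+Y')+Y
= (Y'+W)·Y'+Y   — absorption
= Y'+Y   — absorption
= 1   — complement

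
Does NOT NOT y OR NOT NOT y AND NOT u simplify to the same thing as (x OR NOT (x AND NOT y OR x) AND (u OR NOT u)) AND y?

E1: NOT NOT y OR NOT NOT y AND NOT u
    = NOT NOT y   — absorption
    = y   — double negation
E2: (x OR NOT (x AND NOT y OR x) AND (u OR NOT u)) AND y
    = (x OR NOT x AND (u OR NOT u)) AND y   — absorption
    = (x OR NOT x) AND y   — complement / identity
    = y   — complement / identity
Both reduce to y, so they are equivalent.

Yes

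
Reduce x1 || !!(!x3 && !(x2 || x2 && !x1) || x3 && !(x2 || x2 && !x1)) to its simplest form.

x1 || !x2

x1 || !!(!x3 && !(x2 || x2 && !x1) || x3 && !(x2 || x2 && !x1))
= x1 || !!!(x2 || x2 && !x1)
= x1 || !!!x2
= x1 || !x2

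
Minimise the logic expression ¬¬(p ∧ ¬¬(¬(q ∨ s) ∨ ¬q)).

p ∧ ¬q

¬¬(p ∧ ¬¬(¬(q ∨ s) ∨ ¬q))
= ¬¬(p ∧ ¬((q ∨ s) ∧ q))   (De Morgan)
= ¬¬(p ∧ ¬q)   (absorption)
= p ∧ ¬q   (double negation)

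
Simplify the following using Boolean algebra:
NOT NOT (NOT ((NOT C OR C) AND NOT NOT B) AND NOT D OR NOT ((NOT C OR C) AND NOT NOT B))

NOT B

NOT NOT (NOT ((NOT C OR C) AND NOT NOT B) AND NOT D OR NOT ((NOT C OR C) AND NOT NOT B))
= NOT NOT NOT ((NOT C OR C) AND NOT NOT B)
= NOT NOT NOT NOT NOT B
= NOT NOT NOT B
= NOT B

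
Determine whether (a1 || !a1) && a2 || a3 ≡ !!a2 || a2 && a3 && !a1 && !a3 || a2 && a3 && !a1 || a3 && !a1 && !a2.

No

E1: (a1 || !a1) && a2 || a3
    = a2 || a3   (complement / identity)
E2: !!a2 || a2 && a3 && !a1 && !a3 || a2 && a3 && !a1 || a3 && !a1 && !a2
    = !!a2 || a2 && a3 && !a1 || a3 && !a1 && !a2   (absorption)
    = !!a2 || a3 && !a1   (distribution)
    = a2 || a3 && !a1   (double negation)
These differ: at a1=1, a2=0, a3=1, E1 = 1 but E2 = 0.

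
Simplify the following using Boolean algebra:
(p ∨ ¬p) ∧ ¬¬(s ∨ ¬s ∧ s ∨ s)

s

(p ∨ ¬p) ∧ ¬¬(s ∨ ¬s ∧ s ∨ s)
= (p ∨ ¬p) ∧ ¬¬(s ∨ s)   [complement / identity]
= ¬¬(s ∨ s)   [complement / identity]
= s ∨ s   [double negation]
= s   [idempotence]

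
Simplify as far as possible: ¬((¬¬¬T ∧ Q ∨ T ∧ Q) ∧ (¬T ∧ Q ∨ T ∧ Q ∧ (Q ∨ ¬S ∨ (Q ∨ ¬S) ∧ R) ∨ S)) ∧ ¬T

¬((¬¬¬T ∧ Q ∨ T ∧ Q) ∧ (¬T ∧ Q ∨ T ∧ Q ∧ (Q ∨ ¬S ∨ (Q ∨ ¬S) ∧ R) ∨ S)) ∧ ¬T
= ¬((¬¬¬T ∧ Q ∨ T ∧ Q) ∧ (¬T ∧ Q ∨ T ∧ Q ∧ (Q ∨ ¬S) ∨ S)) ∧ ¬T   [absorption]
= ¬((¬¬¬T ∧ Q ∨ T ∧ Q) ∧ (¬T ∧ Q ∨ T ∧ Q ∨ S)) ∧ ¬T   [absorption]
= ¬((¬T ∧ Q ∨ T ∧ Q) ∧ (¬T ∧ Q ∨ T ∧ Q ∨ S)) ∧ ¬T   [double negation]
= ¬(¬T ∧ Q ∨ T ∧ Q) ∧ ¬T   [absorption]
= ¬Q ∧ ¬T   [distribution]

¬Q ∧ ¬T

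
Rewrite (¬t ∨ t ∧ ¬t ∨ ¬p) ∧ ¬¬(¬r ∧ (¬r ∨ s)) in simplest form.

(¬t ∨ t ∧ ¬t ∨ ¬p) ∧ ¬¬(¬r ∧ (¬r ∨ s))
= (¬t ∨ t ∧ ¬t ∨ ¬p) ∧ ¬¬¬r   — absorption
= (¬t ∨ ¬p) ∧ ¬¬¬r   — complement / identity
= (¬t ∨ ¬p) ∧ ¬r   — double negation

(¬t ∨ ¬p) ∧ ¬r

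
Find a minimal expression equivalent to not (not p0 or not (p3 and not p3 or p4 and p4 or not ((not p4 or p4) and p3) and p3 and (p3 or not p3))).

not (not p0 or not (p3 and not p3 or p4 and p4 or not ((not p4 or p4) and p3) and p3 and (p3 or not p3)))
= not (not p0 or not (p4 and p4 or not ((not p4 or p4) and p3) and p3 and (p3 or not p3)))
= not (not p0 or not (p4 and p4 or not ((not p4 or p4) and p3) and p3))
= p0 and (p4 and p4 or not ((not p4 or p4) and p3) and p3)
= p0 and (p4 or not ((not p4 or p4) and p3) and p3)
= p0 and (p4 or not p3 and p3)
= p0 and p4

p0 and p4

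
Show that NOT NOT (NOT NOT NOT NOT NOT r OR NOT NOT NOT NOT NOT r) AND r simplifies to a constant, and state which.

FALSE

NOT NOT (NOT NOT NOT NOT NOT r OR NOT NOT NOT NOT NOT r) AND r
= NOT NOT NOT NOT NOT NOT NOT r AND r   — idempotence
= NOT NOT NOT NOT NOT r AND r   — double negation
= NOT NOT NOT r AND r   — double negation
= NOT r AND r   — double negation
= FALSE   — complement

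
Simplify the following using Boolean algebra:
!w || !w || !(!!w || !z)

!w

!w || !w || !(!!w || !z)
= !w || !(!!w || !z)   [idempotence]
= !w || !w && z   [De Morgan]
= !w   [absorption]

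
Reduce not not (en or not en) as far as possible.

not not (en or not en)
= en or not en   [double negation]
= True   [complement]

True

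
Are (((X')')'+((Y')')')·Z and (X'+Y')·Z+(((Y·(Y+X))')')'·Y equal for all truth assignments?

Yes

E1: (((X')')'+((Y')')')·Z
    = (X'+((Y')')')·Z   [double negation]
    = (X'+Y')·Z   [double negation]
E2: (X'+Y')·Z+(((Y·(Y+X))')')'·Y
    = (X'+Y')·Z+((Y')')'·Y   [absorption]
    = (X'+Y')·Z+Y'·Y   [double negation]
    = (X'+Y')·Z   [complement / identity]
Both reduce to (X'+Y')·Z, so they are equivalent.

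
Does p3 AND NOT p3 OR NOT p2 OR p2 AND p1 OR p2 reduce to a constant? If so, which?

yes, True

p3 AND NOT p3 OR NOT p2 OR p2 AND p1 OR p2
= NOT p2 OR p2 AND p1 OR p2   (complement / identity)
= NOT p2 OR p2   (absorption)
= TRUE   (complement)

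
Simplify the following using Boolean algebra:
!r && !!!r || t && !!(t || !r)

!r && !!!r || t && !!(t || !r)
= !r && !r || t && !!(t || !r)   [double negation]
= !r && !r || t && (t || !r)   [double negation]
= !r && !r || t   [absorption]
= !r || t   [idempotence]

!r || t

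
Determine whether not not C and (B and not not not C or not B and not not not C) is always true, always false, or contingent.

not not C and (B and not not not C or not B and not not not C)
= not not C and not not not C
= C and not not not C
= C and not C
= False

always false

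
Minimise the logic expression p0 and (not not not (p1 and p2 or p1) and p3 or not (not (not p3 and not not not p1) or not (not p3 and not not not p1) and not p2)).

p0 and not p1

p0 and (not not not (p1 and p2 or p1) and p3 or not (not (not p3 and not not not p1) or not (not p3 and not not not p1) and not p2))
= p0 and (not not not (p1 and p2 or p1) and p3 or not not (not p3 and not not not p1))   [absorption]
= p0 and (not not not p1 and p3 or not not (not p3 and not not not p1))   [absorption]
= p0 and (not not not p1 and p3 or not p3 and not not not p1)   [double negation]
= p0 and not not not p1   [distribution]
= p0 and not p1   [double negation]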